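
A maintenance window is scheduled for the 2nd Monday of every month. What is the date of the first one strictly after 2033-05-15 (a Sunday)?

May 2033 starts on a Sunday; its first Monday is the 2nd, so the 2nd Monday is the 9th — 2033-05-09.
That is not after 2033-05-15, so look at June 2033.
June 2033 starts on a Wednesday; its first Monday is the 6th, so the 2nd Monday is the 13th — 2033-06-13.

2033-06-13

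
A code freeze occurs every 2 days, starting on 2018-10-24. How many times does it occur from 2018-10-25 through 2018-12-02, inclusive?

19

Occurrences land 2·i days after 2018-10-24 for i = 0, 1, 2, …
2018-10-25 is 1 day after the start; 1 ÷ 2 = 0 remainder 1; since the remainder is 1, round up to i = 1. First occurrence in the window: #2 on 2018-10-26 (1×2 = 2 days in).
2018-12-02 is 39 days after the start; 39 ÷ 2 = 19 remainder 1. Last occurrence in the window: #20 on 2018-12-01.
Occurrences #2 through #20: 19 in total.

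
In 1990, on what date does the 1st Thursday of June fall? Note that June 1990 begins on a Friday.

June 7, 1990

June 1990 begins on a Friday, so the first Thursday is June 7 (6 days later).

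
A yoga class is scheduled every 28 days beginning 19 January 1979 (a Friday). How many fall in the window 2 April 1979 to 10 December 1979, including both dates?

9

Occurrences land 28·i days after 19 January 1979 for i = 0, 1, 2, …
2 April 1979 is 73 days after the start; 73 ÷ 28 = 2 remainder 17; since the remainder is 17, round up to i = 3. First occurrence in the window: #4 on 13 April 1979 (3×28 = 84 days in).
10 December 1979 is 325 days after the start; 325 ÷ 28 = 11 remainder 17. Last occurrence in the window: #12 on 23 November 1979.
Occurrences #4 through #12: 9 in total.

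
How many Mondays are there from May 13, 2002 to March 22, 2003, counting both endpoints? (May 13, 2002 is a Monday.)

45

May 13, 2002 is a Monday; the first Monday on or after it is May 13, 2002.
From May 13, 2002 to March 22, 2003: 18 + 30 + 31 + 31 + 30 + 31 + 30 + 31 + 31 + 28 + 22 = 313 days (rest of May, June, July, August, September, October, November, December, January, February, March).
313 ÷ 7 = 44 full weeks with remainder 5, so 44 more Mondays after the first → 45.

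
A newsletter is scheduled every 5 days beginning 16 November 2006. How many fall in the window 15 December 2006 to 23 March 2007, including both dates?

20

Occurrences land 5·i days after 16 November 2006 for i = 0, 1, 2, …
15 December 2006 is 29 days after the start; 29 ÷ 5 = 5 remainder 4; since the remainder is 4, round up to i = 6. First occurrence in the window: #7 on 16 December 2006 (6×5 = 30 days in).
23 March 2007 is 127 days after the start; 127 ÷ 5 = 25 remainder 2. Last occurrence in the window: #26 on 21 March 2007.
Occurrences #7 through #26: 20 in total.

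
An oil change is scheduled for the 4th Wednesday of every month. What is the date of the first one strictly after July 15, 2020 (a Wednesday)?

July 2020 starts on a Wednesday; its first Wednesday is the 1st, so the 4th Wednesday is the 22nd — July 22, 2020.
July 22, 2020 is after July 15, 2020, so that is the next one.

July 22, 2020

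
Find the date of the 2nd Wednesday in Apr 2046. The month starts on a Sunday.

Apr 2046 begins on a Sunday, so the first Wednesday is Apr 4 (3 days later).
The 2nd Wednesday is 1 weeks later: 4 + 7 = 11.

Apr 11, 2046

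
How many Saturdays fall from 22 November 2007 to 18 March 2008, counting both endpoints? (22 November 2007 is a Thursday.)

17

22 November 2007 is a Thursday; the first Saturday on or after it is 24 November 2007 (2 days later).
From 24 November 2007 to 18 March 2008: 6 + 31 + 31 + 29 + 18 = 115 days (rest of November, December, January, February, March).
115 ÷ 7 = 16 full weeks with remainder 3, so 16 more Saturdays after the first → 17.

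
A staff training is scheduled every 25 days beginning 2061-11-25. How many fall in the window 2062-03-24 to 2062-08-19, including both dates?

6

Occurrences land 25·i days after 2061-11-25 for i = 0, 1, 2, …
2062-03-24 is 119 days after the start; 119 ÷ 25 = 4 remainder 19; since the remainder is 19, round up to i = 5. First occurrence in the window: #6 on 2062-03-30 (5×25 = 125 days in).
2062-08-19 is 267 days after the start; 267 ÷ 25 = 10 remainder 17. Last occurrence in the window: #11 on 2062-08-02.
Occurrences #6 through #11: 6 in total.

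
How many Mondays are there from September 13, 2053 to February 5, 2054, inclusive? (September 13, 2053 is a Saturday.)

September 13, 2053 is a Saturday; the first Monday on or after it is September 15, 2053 (2 days later).
From September 15, 2053 to February 5, 2054: 15 + 31 + 30 + 31 + 31 + 5 = 143 days (rest of September, October, November, December, January, February).
143 ÷ 7 = 20 full weeks with remainder 3, so 20 more Mondays after the first → 21.

21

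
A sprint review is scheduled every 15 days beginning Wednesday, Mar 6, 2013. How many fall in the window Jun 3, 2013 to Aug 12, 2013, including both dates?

5

Occurrences land 15·i days after Mar 6, 2013 for i = 0, 1, 2, …
Jun 3, 2013 is 89 days after the start; 89 ÷ 15 = 5 remainder 14; since the remainder is 14, round up to i = 6. First occurrence in the window: #7 on Jun 4, 2013 (6×15 = 90 days in).
Aug 12, 2013 is 159 days after the start; 159 ÷ 15 = 10 remainder 9. Last occurrence in the window: #11 on Aug 3, 2013.
Occurrences #7 through #11: 5 in total.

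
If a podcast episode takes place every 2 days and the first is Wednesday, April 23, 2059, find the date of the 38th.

July 6, 2059

The 38th occurrence is 37 intervals after the first: 37 × 2 = 74 days after April 23, 2059.
April has 30 days — 7 days to the end of April leaves 67.
May has 31 days (36 left).
June has 30 days (6 left).
6 days into July → July 6, 2059.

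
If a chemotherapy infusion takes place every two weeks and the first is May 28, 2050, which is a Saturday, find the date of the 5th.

The 5th occurrence is 4 intervals after the first: 4 × 14 = 56 days after May 28, 2050.
May has 31 days — 3 days to the end of May leaves 53.
Jun has 30 days (23 left).
23 days into Jul → Jul 23, 2050.

Jul 23, 2050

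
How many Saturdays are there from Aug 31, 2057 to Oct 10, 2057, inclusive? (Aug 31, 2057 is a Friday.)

6

Aug 31, 2057 is a Friday; the first Saturday on or after it is Sep 1, 2057 (1 day later).
From Sep 1, 2057 to Oct 10, 2057: 29 + 10 = 39 days (rest of Sep, Oct).
39 ÷ 7 = 5 full weeks with remainder 4, so 5 more Saturdays after the first → 6.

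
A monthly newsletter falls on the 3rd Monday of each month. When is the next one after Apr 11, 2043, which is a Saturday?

Apr 2043 starts on a Wednesday; its first Monday is the 6th, so the 3rd Monday is the 20th — Apr 20, 2043.
Apr 20, 2043 is after Apr 11, 2043, so that is the next one.

Apr 20, 2043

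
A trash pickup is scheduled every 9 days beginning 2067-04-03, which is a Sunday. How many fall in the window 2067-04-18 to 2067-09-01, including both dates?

15

Occurrences land 9·i days after 2067-04-03 for i = 0, 1, 2, …
2067-04-18 is 15 days after the start; 15 ÷ 9 = 1 remainder 6; since the remainder is 6, round up to i = 2. First occurrence in the window: #3 on 2067-04-21 (2×9 = 18 days in).
2067-09-01 is 151 days after the start; 151 ÷ 9 = 16 remainder 7. Last occurrence in the window: #17 on 2067-08-25.
Occurrences #3 through #17: 15 in total.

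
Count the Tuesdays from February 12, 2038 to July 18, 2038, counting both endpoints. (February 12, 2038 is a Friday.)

22

February 12, 2038 is a Friday; the first Tuesday on or after it is February 16, 2038 (4 days later).
From February 16, 2038 to July 18, 2038: 12 + 31 + 30 + 31 + 30 + 18 = 152 days (rest of February, March, April, May, June, July).
152 ÷ 7 = 21 full weeks with remainder 5, so 21 more Tuesdays after the first → 22.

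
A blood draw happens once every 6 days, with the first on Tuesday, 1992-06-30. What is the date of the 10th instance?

The 10th occurrence is 9 intervals after the first: 9 × 6 = 54 days after 1992-06-30.
June has 30 days — 0 days to the end of June leaves 54.
July has 31 days (23 left).
23 days into August → 1992-08-23.

1992-08-23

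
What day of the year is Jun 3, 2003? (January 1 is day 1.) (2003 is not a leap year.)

154

Days in months before Jun: 31 + 28 + 31 + 30 + 31 = 151.
Plus 3 days into Jun → day 154.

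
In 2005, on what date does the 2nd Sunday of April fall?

10 April 2005

The first Sunday of April 2005 is April 3.
The 2nd Sunday is 1 weeks later: 3 + 7 = 10.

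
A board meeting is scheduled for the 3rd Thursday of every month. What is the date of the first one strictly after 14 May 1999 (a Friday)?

May 1999 starts on a Saturday; its first Thursday is the 6th, so the 3rd Thursday is the 20th — 20 May 1999.
20 May 1999 is after 14 May 1999, so that is the next one.

20 May 1999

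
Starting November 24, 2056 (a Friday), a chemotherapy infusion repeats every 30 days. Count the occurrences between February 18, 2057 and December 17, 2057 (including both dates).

Occurrences land 30·i days after November 24, 2056 for i = 0, 1, 2, …
February 18, 2057 is 86 days after the start; 86 ÷ 30 = 2 remainder 26; since the remainder is 26, round up to i = 3. First occurrence in the window: #4 on February 22, 2057 (3×30 = 90 days in).
December 17, 2057 is 388 days after the start; 388 ÷ 30 = 12 remainder 28. Last occurrence in the window: #13 on November 19, 2057.
Occurrences #4 through #13: 10 in total.

10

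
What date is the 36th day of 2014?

January has 31 days (36 − 31 = 5 remain).
5 into February → February 5.

2014-02-05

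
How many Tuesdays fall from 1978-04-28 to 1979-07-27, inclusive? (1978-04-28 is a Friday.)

65

1978-04-28 is a Friday; the first Tuesday on or after it is 1978-05-02 (4 days later).
From 1978-05-02 to 1979-07-27: 243 + 208 = 451 days (rest of 1978, to 1979-07-27 in 1979).
451 ÷ 7 = 64 full weeks with remainder 3, so 64 more Tuesdays after the first → 65.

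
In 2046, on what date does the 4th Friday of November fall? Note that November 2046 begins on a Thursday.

November 2046 begins on a Thursday, so the first Friday is November 2 (1 day later).
The 4th Friday is 3 weeks later: 2 + 21 = 23.

2046-11-23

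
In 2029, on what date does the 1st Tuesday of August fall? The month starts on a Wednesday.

August 2029 begins on a Wednesday, so the first Tuesday is August 7 (6 days later).

August 7, 2029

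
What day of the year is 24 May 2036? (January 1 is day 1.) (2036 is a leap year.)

Days in months before May: 31 + 29 + 31 + 30 = 121.
Plus 24 days into May → day 145.

145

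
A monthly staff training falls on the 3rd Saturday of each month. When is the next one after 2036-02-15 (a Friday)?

February 2036 starts on a Friday; its first Saturday is the 2nd, so the 3rd Saturday is the 16th — 2036-02-16.
2036-02-16 is after 2036-02-15, so that is the next one.

2036-02-16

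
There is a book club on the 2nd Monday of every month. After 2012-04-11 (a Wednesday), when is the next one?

2012-05-14

April 2012 starts on a Sunday; its first Monday is the 2nd, so the 2nd Monday is the 9th — 2012-04-09.
That is not after 2012-04-11, so look at May 2012.
May 2012 starts on a Tuesday; its first Monday is the 7th, so the 2nd Monday is the 14th — 2012-05-14.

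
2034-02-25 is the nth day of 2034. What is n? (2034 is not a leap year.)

56

Days in months before February: 31 = 31.
Plus 25 days into February → day 56.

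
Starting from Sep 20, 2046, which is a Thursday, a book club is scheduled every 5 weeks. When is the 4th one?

The 4th occurrence is 3 intervals after the first: 3 × 35 = 105 days after Sep 20, 2046.
Sep has 30 days — 10 days to the end of Sep leaves 95.
Oct has 31 days (64 left).
Nov has 30 days (34 left).
Dec has 31 days (3 left).
3 days into Jan → Jan 3, 2047.

Jan 3, 2047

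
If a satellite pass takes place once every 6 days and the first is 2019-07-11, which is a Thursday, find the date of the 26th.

The 26th occurrence is 25 intervals after the first: 25 × 6 = 150 days after 2019-07-11.
July has 31 days — 20 days to the end of July leaves 130.
August has 31 days (99 left).
September has 30 days (69 left).
October has 31 days (38 left).
November has 30 days (8 left).
8 days into December → 2019-12-08.

2019-12-08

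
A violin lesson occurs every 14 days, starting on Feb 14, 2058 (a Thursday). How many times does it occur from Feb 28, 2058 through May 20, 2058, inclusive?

Occurrences land 14·i days after Feb 14, 2058 for i = 0, 1, 2, …
Feb 28, 2058 is 14 days after the start; 14 ÷ 14 = 1 remainder 0. First occurrence in the window: #2 on Feb 28, 2058 (1×14 = 14 days in).
May 20, 2058 is 95 days after the start; 95 ÷ 14 = 6 remainder 11. Last occurrence in the window: #7 on May 9, 2058.
Occurrences #2 through #7: 6 in total.

6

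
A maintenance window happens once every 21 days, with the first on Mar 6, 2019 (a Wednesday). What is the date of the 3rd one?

The 3rd occurrence is 2 intervals after the first: 2 × 21 = 42 days after Mar 6, 2019.
Mar has 31 days — 25 days to the end of Mar leaves 17.
17 days into Apr → Apr 17, 2019.

Apr 17, 2019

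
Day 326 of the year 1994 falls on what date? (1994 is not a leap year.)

January has 31 days (326 − 31 = 295 remain).
February has 28 days (295 − 28 = 267 remain).
March has 31 days (267 − 31 = 236 remain).
April has 30 days (236 − 30 = 206 remain).
May has 31 days (206 − 31 = 175 remain).
June has 30 days (175 − 30 = 145 remain).
July has 31 days (145 − 31 = 114 remain).
August has 31 days (114 − 31 = 83 remain).
September has 30 days (83 − 30 = 53 remain).
October has 31 days (53 − 31 = 22 remain).
22 into November → November 22.

November 22, 1994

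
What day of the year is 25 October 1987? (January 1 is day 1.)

Days in months before October: 31 + 28 + 31 + 30 + 31 + 30 + 31 + 31 + 30 = 273.
Plus 25 days into October → day 298.

298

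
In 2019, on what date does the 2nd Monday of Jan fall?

Jan 2019 begins on a Tuesday, so the first Monday is Jan 7 (6 days later).
The 2nd Monday is 1 weeks later: 7 + 7 = 14.

Jan 14, 2019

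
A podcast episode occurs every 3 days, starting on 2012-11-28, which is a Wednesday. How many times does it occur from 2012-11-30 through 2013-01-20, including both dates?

Occurrences land 3·i days after 2012-11-28 for i = 0, 1, 2, …
2012-11-30 is 2 days after the start; 2 ÷ 3 = 0 remainder 2; since the remainder is 2, round up to i = 1. First occurrence in the window: #2 on 2012-12-01 (1×3 = 3 days in).
2013-01-20 is 53 days after the start; 53 ÷ 3 = 17 remainder 2. Last occurrence in the window: #18 on 2013-01-18.
Occurrences #2 through #18: 17 in total.

17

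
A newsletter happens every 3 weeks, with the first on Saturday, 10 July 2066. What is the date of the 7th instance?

The 7th occurrence is 6 intervals after the first: 6 × 21 = 126 days after 10 July 2066.
July has 31 days — 21 days to the end of July leaves 105.
August has 31 days (74 left).
September has 30 days (44 left).
October has 31 days (13 left).
13 days into November → 13 November 2066.

13 November 2066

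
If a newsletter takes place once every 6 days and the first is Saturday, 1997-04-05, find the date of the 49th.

The 49th occurrence is 48 intervals after the first: 48 × 6 = 288 days after 1997-04-05.
April has 30 days — 25 days to the end of April leaves 263.
May has 31 days (232 left).
June has 30 days (202 left).
July has 31 days (171 left).
August has 31 days (140 left).
September has 30 days (110 left).
October has 31 days (79 left).
November has 30 days (49 left).
December has 31 days (18 left).
18 days into January → 1998-01-18.

1998-01-18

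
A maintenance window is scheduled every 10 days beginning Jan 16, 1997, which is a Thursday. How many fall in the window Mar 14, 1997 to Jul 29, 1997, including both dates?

Occurrences land 10·i days after Jan 16, 1997 for i = 0, 1, 2, …
Mar 14, 1997 is 57 days after the start; 57 ÷ 10 = 5 remainder 7; since the remainder is 7, round up to i = 6. First occurrence in the window: #7 on Mar 17, 1997 (6×10 = 60 days in).
Jul 29, 1997 is 194 days after the start; 194 ÷ 10 = 19 remainder 4. Last occurrence in the window: #20 on Jul 25, 1997.
Occurrences #7 through #20: 14 in total.

14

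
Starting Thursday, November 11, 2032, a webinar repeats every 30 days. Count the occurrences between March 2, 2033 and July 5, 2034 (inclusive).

17

Occurrences land 30·i days after November 11, 2032 for i = 0, 1, 2, …
March 2, 2033 is 111 days after the start; 111 ÷ 30 = 3 remainder 21; since the remainder is 21, round up to i = 4. First occurrence in the window: #5 on March 11, 2033 (4×30 = 120 days in).
July 5, 2034 is 601 days after the start; 601 ÷ 30 = 20 remainder 1. Last occurrence in the window: #21 on July 4, 2034.
Occurrences #5 through #21: 17 in total.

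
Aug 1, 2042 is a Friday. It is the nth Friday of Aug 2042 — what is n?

1st

Day 1 falls in week ⌈1/7⌉ of the month.
Days 1–7 hold the 1st Friday, 8–14 the 2nd, 15–21 the 3rd, 22–28 the 4th, 29–31 the 5th.
1 is in the range for the 1st.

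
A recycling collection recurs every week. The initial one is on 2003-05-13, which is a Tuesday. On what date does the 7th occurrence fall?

2003-06-24

The 7th occurrence is 6 intervals after the first: 6 × 7 = 42 days after 2003-05-13.
May has 31 days — 18 days to the end of May leaves 24.
24 days into June → 2003-06-24.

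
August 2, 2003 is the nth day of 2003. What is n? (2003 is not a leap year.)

214

Days in months before August: 31 + 28 + 31 + 30 + 31 + 30 + 31 = 212.
Plus 2 days into August → day 214.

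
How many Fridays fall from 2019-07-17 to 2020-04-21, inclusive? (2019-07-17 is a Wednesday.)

40

2019-07-17 is a Wednesday; the first Friday on or after it is 2019-07-19 (2 days later).
From 2019-07-19 to 2020-04-21: 12 + 31 + 30 + 31 + 30 + 31 + 31 + 29 + 31 + 21 = 277 days (rest of July, August, September, October, November, December, January, February, March, April).
277 ÷ 7 = 39 full weeks with remainder 4, so 39 more Fridays after the first → 40.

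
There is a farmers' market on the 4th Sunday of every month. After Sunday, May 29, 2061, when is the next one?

May 2061 starts on a Sunday; its first Sunday is the 1st, so the 4th Sunday is the 22nd — May 22, 2061.
That is not after May 29, 2061, so look at Jun 2061.
Jun 2061 starts on a Wednesday; its first Sunday is the 5th, so the 4th Sunday is the 26th — Jun 26, 2061.

Jun 26, 2061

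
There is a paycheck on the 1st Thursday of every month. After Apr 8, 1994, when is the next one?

Apr 1994 starts on a Friday, so its 1st Thursday is Apr 7, 1994 (6 days in).
That is not after Apr 8, 1994, so look at May 1994.
May 1994 starts on a Sunday, so its 1st Thursday is May 5, 1994 (4 days in).

May 5, 1994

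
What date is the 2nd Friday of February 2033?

February 11, 2033

February 2033 begins on a Tuesday, so the first Friday is February 4 (3 days later).
The 2nd Friday is 1 weeks later: 4 + 7 = 11.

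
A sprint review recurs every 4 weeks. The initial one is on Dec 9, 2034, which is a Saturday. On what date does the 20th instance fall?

The 20th occurrence is 19 intervals after the first: 19 × 28 = 532 days after Dec 9, 2034.
Dec has 31 days — 22 days to the end of Dec leaves 510.
2035 has 365 days (145 left).
Jan has 31 days (114 left).
Feb has 29 days (85 left).
Mar has 31 days (54 left).
Apr has 30 days (24 left).
24 days into May → May 24, 2036.

May 24, 2036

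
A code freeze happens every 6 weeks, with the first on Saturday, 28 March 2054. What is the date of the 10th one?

The 10th occurrence is 9 intervals after the first: 9 × 42 = 378 days after 28 March 2054.
March has 31 days — 3 days to the end of March leaves 375.
April has 30 days (345 left).
May has 31 days (314 left).
June has 30 days (284 left).
July has 31 days (253 left).
August has 31 days (222 left).
September has 30 days (192 left).
October has 31 days (161 left).
November has 30 days (131 left).
December has 31 days (100 left).
January has 31 days (69 left).
February has 28 days (41 left).
March has 31 days (10 left).
10 days into April → 10 April 2055.

10 April 2055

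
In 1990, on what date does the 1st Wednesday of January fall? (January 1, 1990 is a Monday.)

3 January 1990

January 1990 begins on a Monday, so the first Wednesday is January 3 (2 days later).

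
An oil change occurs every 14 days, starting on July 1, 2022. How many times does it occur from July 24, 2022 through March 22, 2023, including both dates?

Occurrences land 14·i days after July 1, 2022 for i = 0, 1, 2, …
July 24, 2022 is 23 days after the start; 23 ÷ 14 = 1 remainder 9; since the remainder is 9, round up to i = 2. First occurrence in the window: #3 on July 29, 2022 (2×14 = 28 days in).
March 22, 2023 is 264 days after the start; 264 ÷ 14 = 18 remainder 12. Last occurrence in the window: #19 on March 10, 2023.
Occurrences #3 through #19: 17 in total.

17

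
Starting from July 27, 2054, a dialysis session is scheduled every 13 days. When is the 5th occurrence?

September 17, 2054

The 5th occurrence is 4 intervals after the first: 4 × 13 = 52 days after July 27, 2054.
July has 31 days — 4 days to the end of July leaves 48.
August has 31 days (17 left).
17 days into September → September 17, 2054.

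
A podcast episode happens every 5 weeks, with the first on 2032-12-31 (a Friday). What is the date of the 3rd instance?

The 3rd occurrence is 2 intervals after the first: 2 × 35 = 70 days after 2032-12-31.
December has 31 days — 0 days to the end of December leaves 70.
January has 31 days (39 left).
February has 28 days (11 left).
11 days into March → 2033-03-11.

2033-03-11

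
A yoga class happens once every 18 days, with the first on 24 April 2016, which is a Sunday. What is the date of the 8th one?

28 August 2016

The 8th occurrence is 7 intervals after the first: 7 × 18 = 126 days after 24 April 2016.
April has 30 days — 6 days to the end of April leaves 120.
May has 31 days (89 left).
June has 30 days (59 left).
July has 31 days (28 left).
28 days into August → 28 August 2016.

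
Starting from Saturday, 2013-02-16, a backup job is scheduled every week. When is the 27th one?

2013-08-17

The 27th occurrence is 26 intervals after the first: 26 × 7 = 182 days after 2013-02-16.
February has 28 days — 12 days to the end of February leaves 170.
March has 31 days (139 left).
April has 30 days (109 left).
May has 31 days (78 left).
June has 30 days (48 left).
July has 31 days (17 left).
17 days into August → 2013-08-17.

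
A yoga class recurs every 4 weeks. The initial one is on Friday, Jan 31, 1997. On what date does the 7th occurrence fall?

The 7th occurrence is 6 intervals after the first: 6 × 28 = 168 days after Jan 31, 1997.
Jan has 31 days — 0 days to the end of Jan leaves 168.
Feb has 28 days (140 left).
Mar has 31 days (109 left).
Apr has 30 days (79 left).
May has 31 days (48 left).
Jun has 30 days (18 left).
18 days into Jul → Jul 18, 1997.

Jul 18, 1997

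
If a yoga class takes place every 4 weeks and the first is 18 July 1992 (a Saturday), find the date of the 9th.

27 February 1993

The 9th occurrence is 8 intervals after the first: 8 × 28 = 224 days after 18 July 1992.
July has 31 days — 13 days to the end of July leaves 211.
August has 31 days (180 left).
September has 30 days (150 left).
October has 31 days (119 left).
November has 30 days (89 left).
December has 31 days (58 left).
January has 31 days (27 left).
27 days into February → 27 February 1993.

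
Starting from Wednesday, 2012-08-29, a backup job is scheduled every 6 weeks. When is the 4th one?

The 4th occurrence is 3 intervals after the first: 3 × 42 = 126 days after 2012-08-29.
August has 31 days — 2 days to the end of August leaves 124.
September has 30 days (94 left).
October has 31 days (63 left).
November has 30 days (33 left).
December has 31 days (2 left).
2 days into January → 2013-01-02.

2013-01-02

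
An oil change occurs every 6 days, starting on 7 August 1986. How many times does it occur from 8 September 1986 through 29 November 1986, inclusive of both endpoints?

Occurrences land 6·i days after 7 August 1986 for i = 0, 1, 2, …
8 September 1986 is 32 days after the start; 32 ÷ 6 = 5 remainder 2; since the remainder is 2, round up to i = 6. First occurrence in the window: #7 on 12 September 1986 (6×6 = 36 days in).
29 November 1986 is 114 days after the start; 114 ÷ 6 = 19 remainder 0. Last occurrence in the window: #20 on 29 November 1986.
Occurrences #7 through #20: 14 in total.

14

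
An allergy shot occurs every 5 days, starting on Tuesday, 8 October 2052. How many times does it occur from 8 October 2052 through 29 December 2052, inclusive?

Occurrences land 5·i days after 8 October 2052 for i = 0, 1, 2, …
The window opens on the start date, so the first occurrence inside is #1 on 8 October 2052.
29 December 2052 is 82 days after the start; 82 ÷ 5 = 16 remainder 2. Last occurrence in the window: #17 on 27 December 2052.
Occurrences #1 through #17: 17 in total.

17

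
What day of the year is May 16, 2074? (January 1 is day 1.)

Days in months before May: 31 + 28 + 31 + 30 = 120.
Plus 16 days into May → day 136.

136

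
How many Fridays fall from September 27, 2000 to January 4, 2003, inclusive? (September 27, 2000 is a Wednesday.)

119

September 27, 2000 is a Wednesday; the first Friday on or after it is September 29, 2000 (2 days later).
From September 29, 2000 to January 4, 2003: 93 + 365 + 365 + 4 = 827 days (rest of 2000, 2001, 2002, to January 4, 2003 in 2003).
827 ÷ 7 = 118 full weeks with remainder 1, so 118 more Fridays after the first → 119.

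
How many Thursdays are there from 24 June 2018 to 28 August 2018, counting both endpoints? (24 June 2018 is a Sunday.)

24 June 2018 is a Sunday; the first Thursday on or after it is 28 June 2018 (4 days later).
From 28 June 2018 to 28 August 2018: 2 + 31 + 28 = 61 days (rest of June, July, August).
61 ÷ 7 = 8 full weeks with remainder 5, so 8 more Thursdays after the first → 9.

9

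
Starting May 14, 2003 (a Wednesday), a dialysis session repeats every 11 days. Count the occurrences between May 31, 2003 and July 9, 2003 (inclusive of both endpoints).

4

Occurrences land 11·i days after May 14, 2003 for i = 0, 1, 2, …
May 31, 2003 is 17 days after the start; 17 ÷ 11 = 1 remainder 6; since the remainder is 6, round up to i = 2. First occurrence in the window: #3 on June 5, 2003 (2×11 = 22 days in).
July 9, 2003 is 56 days after the start; 56 ÷ 11 = 5 remainder 1. Last occurrence in the window: #6 on July 8, 2003.
Occurrences #3 through #6: 4 in total.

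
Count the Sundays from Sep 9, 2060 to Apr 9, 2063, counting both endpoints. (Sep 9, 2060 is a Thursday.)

135

Sep 9, 2060 is a Thursday; the first Sunday on or after it is Sep 12, 2060 (3 days later).
From Sep 12, 2060 to Apr 9, 2063: 110 + 365 + 365 + 99 = 939 days (rest of 2060, 2061, 2062, to Apr 9, 2063 in 2063).
939 ÷ 7 = 134 full weeks with remainder 1, so 134 more Sundays after the first → 135.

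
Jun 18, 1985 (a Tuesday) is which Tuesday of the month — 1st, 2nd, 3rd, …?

3rd

Day 18 falls in week ⌈18/7⌉ of the month.
Days 1–7 hold the 1st Tuesday, 8–14 the 2nd, 15–21 the 3rd, 22–28 the 4th, 29–31 the 5th.
18 is in the range for the 3rd.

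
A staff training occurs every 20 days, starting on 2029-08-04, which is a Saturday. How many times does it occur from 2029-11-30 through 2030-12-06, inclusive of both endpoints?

19

Occurrences land 20·i days after 2029-08-04 for i = 0, 1, 2, …
2029-11-30 is 118 days after the start; 118 ÷ 20 = 5 remainder 18; since the remainder is 18, round up to i = 6. First occurrence in the window: #7 on 2029-12-02 (6×20 = 120 days in).
2030-12-06 is 489 days after the start; 489 ÷ 20 = 24 remainder 9. Last occurrence in the window: #25 on 2030-11-27.
Occurrences #7 through #25: 19 in total.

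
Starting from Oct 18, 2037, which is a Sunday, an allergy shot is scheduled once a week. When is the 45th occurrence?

Aug 22, 2038

The 45th occurrence is 44 intervals after the first: 44 × 7 = 308 days after Oct 18, 2037.
Oct has 31 days — 13 days to the end of Oct leaves 295.
Nov has 30 days (265 left).
Dec has 31 days (234 left).
Jan has 31 days (203 left).
Feb has 28 days (175 left).
Mar has 31 days (144 left).
Apr has 30 days (114 left).
May has 31 days (83 left).
Jun has 30 days (53 left).
Jul has 31 days (22 left).
22 days into Aug → Aug 22, 2038.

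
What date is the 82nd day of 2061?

January has 31 days (82 − 31 = 51 remain).
February has 28 days (51 − 28 = 23 remain).
23 into March → March 23.

2061-03-23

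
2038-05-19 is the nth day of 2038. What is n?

Days in months before May: 31 + 28 + 31 + 30 = 120.
Plus 19 days into May → day 139.

139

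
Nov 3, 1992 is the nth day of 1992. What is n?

308

Days in months before Nov: 31 + 29 + 31 + 30 + 31 + 30 + 31 + 31 + 30 + 31 = 305.
Plus 3 days into Nov → day 308.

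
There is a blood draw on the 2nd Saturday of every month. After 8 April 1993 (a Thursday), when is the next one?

10 April 1993

April 1993 starts on a Thursday; its first Saturday is the 3rd, so the 2nd Saturday is the 10th — 10 April 1993.
10 April 1993 is after 8 April 1993, so that is the next one.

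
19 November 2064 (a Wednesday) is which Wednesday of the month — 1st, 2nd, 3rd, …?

Day 19 falls in week ⌈19/7⌉ of the month.
Days 1–7 hold the 1st Wednesday, 8–14 the 2nd, 15–21 the 3rd, 22–28 the 4th, 29–31 the 5th.
19 is in the range for the 3rd.

3rd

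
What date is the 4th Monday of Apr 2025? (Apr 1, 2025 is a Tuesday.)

Apr 2025 begins on a Tuesday, so the first Monday is Apr 7 (6 days later).
The 4th Monday is 3 weeks later: 7 + 21 = 28.

Apr 28, 2025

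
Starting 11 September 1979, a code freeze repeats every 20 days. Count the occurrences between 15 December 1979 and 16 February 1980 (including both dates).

3

Occurrences land 20·i days after 11 September 1979 for i = 0, 1, 2, …
15 December 1979 is 95 days after the start; 95 ÷ 20 = 4 remainder 15; since the remainder is 15, round up to i = 5. First occurrence in the window: #6 on 20 December 1979 (5×20 = 100 days in).
16 February 1980 is 158 days after the start; 158 ÷ 20 = 7 remainder 18. Last occurrence in the window: #8 on 29 January 1980.
Occurrences #6 through #8: 3 in total.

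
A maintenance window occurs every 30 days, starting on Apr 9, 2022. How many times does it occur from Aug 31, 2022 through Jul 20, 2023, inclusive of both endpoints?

11

Occurrences land 30·i days after Apr 9, 2022 for i = 0, 1, 2, …
Aug 31, 2022 is 144 days after the start; 144 ÷ 30 = 4 remainder 24; since the remainder is 24, round up to i = 5. First occurrence in the window: #6 on Sep 6, 2022 (5×30 = 150 days in).
Jul 20, 2023 is 467 days after the start; 467 ÷ 30 = 15 remainder 17. Last occurrence in the window: #16 on Jul 3, 2023.
Occurrences #6 through #16: 11 in total.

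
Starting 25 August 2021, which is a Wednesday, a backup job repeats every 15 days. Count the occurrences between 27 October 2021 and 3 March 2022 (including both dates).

8

Occurrences land 15·i days after 25 August 2021 for i = 0, 1, 2, …
27 October 2021 is 63 days after the start; 63 ÷ 15 = 4 remainder 3; since the remainder is 3, round up to i = 5. First occurrence in the window: #6 on 8 November 2021 (5×15 = 75 days in).
3 March 2022 is 190 days after the start; 190 ÷ 15 = 12 remainder 10. Last occurrence in the window: #13 on 21 February 2022.
Occurrences #6 through #13: 8 in total.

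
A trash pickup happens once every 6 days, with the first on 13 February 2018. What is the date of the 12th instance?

20 April 2018

The 12th occurrence is 11 intervals after the first: 11 × 6 = 66 days after 13 February 2018.
February has 28 days — 15 days to the end of February leaves 51.
March has 31 days (20 left).
20 days into April → 20 April 2018.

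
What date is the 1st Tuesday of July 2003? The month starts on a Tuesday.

July 2003 begins on a Tuesday, so the first Tuesday is July 1.

1 July 2003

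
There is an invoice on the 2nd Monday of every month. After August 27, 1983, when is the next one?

September 12, 1983

August 1983 starts on a Monday; its first Monday is the 1st, so the 2nd Monday is the 8th — August 8, 1983.
That is not after August 27, 1983, so look at September 1983.
September 1983 starts on a Thursday; its first Monday is the 5th, so the 2nd Monday is the 12th — September 12, 1983.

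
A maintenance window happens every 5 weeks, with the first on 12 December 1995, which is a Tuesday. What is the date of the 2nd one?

16 January 1996

The 2nd occurrence is 1 interval after the first: 1 × 35 = 35 days after 12 December 1995.
December has 31 days — 19 days to the end of December leaves 16.
16 days into January → 16 January 1996.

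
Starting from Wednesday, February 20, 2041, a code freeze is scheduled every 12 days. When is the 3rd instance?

March 16, 2041

The 3rd occurrence is 2 intervals after the first: 2 × 12 = 24 days after February 20, 2041.
February has 28 days — 8 days to the end of February leaves 16.
16 days into March → March 16, 2041.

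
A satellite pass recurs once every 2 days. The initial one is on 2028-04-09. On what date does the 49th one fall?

2028-07-14

The 49th occurrence is 48 intervals after the first: 48 × 2 = 96 days after 2028-04-09.
April has 30 days — 21 days to the end of April leaves 75.
May has 31 days (44 left).
June has 30 days (14 left).
14 days into July → 2028-07-14.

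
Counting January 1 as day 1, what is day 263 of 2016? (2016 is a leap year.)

January has 31 days (263 − 31 = 232 remain).
February has 29 days (232 − 29 = 203 remain).
March has 31 days (203 − 31 = 172 remain).
April has 30 days (172 − 30 = 142 remain).
May has 31 days (142 − 31 = 111 remain).
June has 30 days (111 − 30 = 81 remain).
July has 31 days (81 − 31 = 50 remain).
August has 31 days (50 − 31 = 19 remain).
19 into September → September 19.

September 19, 2016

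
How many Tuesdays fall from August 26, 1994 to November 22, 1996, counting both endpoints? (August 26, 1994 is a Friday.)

August 26, 1994 is a Friday; the first Tuesday on or after it is August 30, 1994 (4 days later).
From August 30, 1994 to November 22, 1996: 123 + 365 + 327 = 815 days (rest of 1994, 1995, to November 22, 1996 in 1996).
815 ÷ 7 = 116 full weeks with remainder 3, so 116 more Tuesdays after the first → 117.

117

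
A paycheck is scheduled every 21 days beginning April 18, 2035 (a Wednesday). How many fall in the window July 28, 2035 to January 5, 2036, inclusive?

Occurrences land 21·i days after April 18, 2035 for i = 0, 1, 2, …
July 28, 2035 is 101 days after the start; 101 ÷ 21 = 4 remainder 17; since the remainder is 17, round up to i = 5. First occurrence in the window: #6 on August 1, 2035 (5×21 = 105 days in).
January 5, 2036 is 262 days after the start; 262 ÷ 21 = 12 remainder 10. Last occurrence in the window: #13 on December 26, 2035.
Occurrences #6 through #13: 8 in total.

8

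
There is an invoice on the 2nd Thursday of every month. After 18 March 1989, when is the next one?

13 April 1989

March 1989 starts on a Wednesday; its first Thursday is the 2nd, so the 2nd Thursday is the 9th — 9 March 1989.
That is not after 18 March 1989, so look at April 1989.
April 1989 starts on a Saturday; its first Thursday is the 6th, so the 2nd Thursday is the 13th — 13 April 1989.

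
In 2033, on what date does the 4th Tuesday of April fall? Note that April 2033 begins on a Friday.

April 2033 begins on a Friday, so the first Tuesday is April 5 (4 days later).
The 4th Tuesday is 3 weeks later: 5 + 21 = 26.

26 April 2033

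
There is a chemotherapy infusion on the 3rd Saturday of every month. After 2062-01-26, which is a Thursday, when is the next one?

January 2062 starts on a Sunday; its first Saturday is the 7th, so the 3rd Saturday is the 21st — 2062-01-21.
That is not after 2062-01-26, so look at February 2062.
February 2062 starts on a Wednesday; its first Saturday is the 4th, so the 3rd Saturday is the 18th — 2062-02-18.

2062-02-18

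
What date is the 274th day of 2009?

January has 31 days (274 − 31 = 243 remain).
February has 28 days (243 − 28 = 215 remain).
March has 31 days (215 − 31 = 184 remain).
April has 30 days (184 − 30 = 154 remain).
May has 31 days (154 − 31 = 123 remain).
June has 30 days (123 − 30 = 93 remain).
July has 31 days (93 − 31 = 62 remain).
August has 31 days (62 − 31 = 31 remain).
September has 30 days (31 − 30 = 1 remain).
1 into October → October 1.

October 1, 2009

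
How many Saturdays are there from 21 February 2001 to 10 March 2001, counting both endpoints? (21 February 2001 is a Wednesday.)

21 February 2001 is a Wednesday; the first Saturday on or after it is 24 February 2001 (3 days later).
From 24 February 2001 to 10 March 2001: 4 + 10 = 14 days (rest of February, March).
14 ÷ 7 = 2 full weeks with remainder 0, so 2 more Saturdays after the first → 3.

3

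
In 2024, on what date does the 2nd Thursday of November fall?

14 November 2024

The first Thursday of November 2024 is November 7.
The 2nd Thursday is 1 weeks later: 7 + 7 = 14.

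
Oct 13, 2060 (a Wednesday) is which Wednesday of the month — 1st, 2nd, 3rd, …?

Day 13 falls in week ⌈13/7⌉ of the month.
Days 1–7 hold the 1st Wednesday, 8–14 the 2nd, 15–21 the 3rd, 22–28 the 4th, 29–31 the 5th.
13 is in the range for the 2nd.

2nd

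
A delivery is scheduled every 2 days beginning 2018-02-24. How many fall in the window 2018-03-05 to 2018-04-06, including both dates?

Occurrences land 2·i days after 2018-02-24 for i = 0, 1, 2, …
2018-03-05 is 9 days after the start; 9 ÷ 2 = 4 remainder 1; since the remainder is 1, round up to i = 5. First occurrence in the window: #6 on 2018-03-06 (5×2 = 10 days in).
2018-04-06 is 41 days after the start; 41 ÷ 2 = 20 remainder 1. Last occurrence in the window: #21 on 2018-04-05.
Occurrences #6 through #21: 16 in total.

16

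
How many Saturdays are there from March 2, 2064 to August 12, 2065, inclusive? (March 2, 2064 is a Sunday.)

March 2, 2064 is a Sunday; the first Saturday on or after it is March 8, 2064 (6 days later).
From March 8, 2064 to August 12, 2065: 298 + 224 = 522 days (rest of 2064, to August 12, 2065 in 2065).
522 ÷ 7 = 74 full weeks with remainder 4, so 74 more Saturdays after the first → 75.

75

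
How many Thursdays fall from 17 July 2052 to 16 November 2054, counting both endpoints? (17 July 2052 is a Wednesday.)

17 July 2052 is a Wednesday; the first Thursday on or after it is 18 July 2052 (1 day later).
From 18 July 2052 to 16 November 2054: 166 + 365 + 320 = 851 days (rest of 2052, 2053, to 16 November 2054 in 2054).
851 ÷ 7 = 121 full weeks with remainder 4, so 121 more Thursdays after the first → 122.

122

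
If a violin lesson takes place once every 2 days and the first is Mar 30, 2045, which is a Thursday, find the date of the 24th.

The 24th occurrence is 23 intervals after the first: 23 × 2 = 46 days after Mar 30, 2045.
Mar has 31 days — 1 day to the end of Mar leaves 45.
Apr has 30 days (15 left).
15 days into May → May 15, 2045.

May 15, 2045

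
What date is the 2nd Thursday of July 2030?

2030-07-11

July 2030 begins on a Monday, so the first Thursday is July 4 (3 days later).
The 2nd Thursday is 1 weeks later: 4 + 7 = 11.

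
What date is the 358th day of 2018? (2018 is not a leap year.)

Dec 24, 2018

Jan has 31 days (358 − 31 = 327 remain).
Feb has 28 days (327 − 28 = 299 remain).
Mar has 31 days (299 − 31 = 268 remain).
Apr has 30 days (268 − 30 = 238 remain).
May has 31 days (238 − 31 = 207 remain).
Jun has 30 days (207 − 30 = 177 remain).
Jul has 31 days (177 − 31 = 146 remain).
Aug has 31 days (146 − 31 = 115 remain).
Sep has 30 days (115 − 30 = 85 remain).
Oct has 31 days (85 − 31 = 54 remain).
Nov has 30 days (54 − 30 = 24 remain).
24 into Dec → Dec 24.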